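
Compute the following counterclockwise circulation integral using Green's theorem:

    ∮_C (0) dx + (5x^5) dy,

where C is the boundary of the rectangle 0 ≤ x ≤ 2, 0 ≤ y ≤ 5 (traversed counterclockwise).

Green's theorem converts the closed line integral into a double integral over the enclosed region D:

    ∮_C P dx + Q dy = ∬_D (∂Q/∂x - ∂P/∂y) dA.

Here P = 0, Q = 5x^5, so

    ∂Q/∂x = 25x^4,    ∂P/∂y = 0,
    ∂Q/∂x - ∂P/∂y = 25x^4.

D is the region 0 ≤ x ≤ 2, 0 ≤ y ≤ 5. Evaluating the double integral:

    ∬_D (25x^4) dA = ∫_0^{2} ∫_0^{5} (25x^4) dy dx.

Inner (y from 0 to 5): 125x^4.
Outer (x from 0 to 2): 800.

Therefore ∮_C P dx + Q dy = 800.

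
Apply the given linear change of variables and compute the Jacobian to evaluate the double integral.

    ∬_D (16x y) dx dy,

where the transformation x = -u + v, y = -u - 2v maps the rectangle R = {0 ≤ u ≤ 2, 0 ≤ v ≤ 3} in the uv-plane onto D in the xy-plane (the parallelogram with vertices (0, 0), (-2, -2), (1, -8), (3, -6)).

Compute the Jacobian determinant of (x, y) with respect to (u, v):

    ∂(x,y)/∂(u,v) = | -1  1 | = (-1)(-2) - (1)(-1) = 3.
                   | -1  -2 |

Its absolute value is |J| = 3 (the area scaling factor).

Substituting x = -u + v, y = -u - 2v into the integrand,

    16x y → 16u^2 + 16u v - 32v^2,

so the integral becomes

    ∬_R (16u^2 + 16u v - 32v^2) · |J| du dv = ∫_0^2 ∫_0^3 (48u^2 + 48u v - 96v^2) dv du.

Inner (v): 144u^2 + 216u - 864.
Outer (u): -912.

Therefore ∬_D (16x y) dx dy = -912.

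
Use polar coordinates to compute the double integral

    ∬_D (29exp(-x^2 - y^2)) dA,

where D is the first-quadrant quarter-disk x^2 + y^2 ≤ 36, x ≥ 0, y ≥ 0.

The region D is 0 ≤ r ≤ 6, 0 ≤ θ ≤ π/2 in polar coordinates, where x = r cos(θ), y = r sin(θ), and dA = r dr dθ.

Under the substitution, the integrand becomes 29exp(-r^2), so

    ∬_D (29exp(-x^2 - y^2)) dA = ∫_{0}^{π/2} ∫_{0}^{6} (29exp(-r^2)) · r dr dθ.

Inner integral (in r): ∫_{0}^{6} (29exp(-r^2)) · r dr = 29/2 - 29exp(-36)/2.

Outer integral (in θ): ∫_{0}^{π/2} (29/2 - 29exp(-36)/2) dθ = -29π (1 - exp(36))exp(-36)/4.

Therefore ∬_D (29exp(-x^2 - y^2)) dA = -29π (1 - exp(36))exp(-36)/4.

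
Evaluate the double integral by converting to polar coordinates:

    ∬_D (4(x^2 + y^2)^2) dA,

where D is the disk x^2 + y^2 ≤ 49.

The region D is 0 ≤ r ≤ 7, 0 ≤ θ ≤ 2π in polar coordinates, where x = r cos(θ), y = r sin(θ), and dA = r dr dθ.

Under the substitution, the integrand becomes 4r^4, so

    ∬_D (4(x^2 + y^2)^2) dA = ∫_{0}^{2π} ∫_{0}^{7} (4r^4) · r dr dθ.

Inner integral (in r): ∫_{0}^{7} (4r^4) · r dr = 235298/3.

Outer integral (in θ): ∫_{0}^{2π} (235298/3) dθ = 470596π/3.

Therefore ∬_D (4(x^2 + y^2)^2) dA = 470596π/3.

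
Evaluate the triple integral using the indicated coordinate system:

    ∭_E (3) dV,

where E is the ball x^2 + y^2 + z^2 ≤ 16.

In spherical coordinates, x = ρ sin(φ) cos(θ), y = ρ sin(φ) sin(θ), z = ρ cos(φ), and dV = ρ^2 sin(φ) dρ dφ dθ.

The integrand becomes 3, so

    ∭_E (3) dV = ∫_{0}^{2π} ∫_{0}^{π} ∫_{0}^{4} (3) · ρ^2 sin(φ) dρ dφ dθ.

Inner (ρ): 64sin(φ).
Middle (φ): 128.
Outer (θ): 256π.

Therefore the triple integral equals 256π.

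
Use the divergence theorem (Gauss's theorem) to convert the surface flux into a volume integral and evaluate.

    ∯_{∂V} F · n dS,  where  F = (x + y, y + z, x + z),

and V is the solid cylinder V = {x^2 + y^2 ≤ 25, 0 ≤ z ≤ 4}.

By the divergence theorem,

    ∯_{∂V} F · n dS = ∭_V (∇ · F) dV.

Compute the divergence:
    ∇ · F = ∂F_x/∂x + ∂F_y/∂y + ∂F_z/∂z = 1 + 1 + 1 = 3.

In cylindrical coordinates, x = r cos(θ), y = r sin(θ), z = z, dV = r dr dθ dz, with 0 ≤ r ≤ 5, 0 ≤ θ ≤ 2π, 0 ≤ z ≤ 4.

The integrand, after substitution and multiplying by the volume element, becomes (3) · r, so

    ∭_V (∇·F) dV = ∫_0^{2π} ∫_0^{5} ∫_0^{4} (3) · r dz dr dθ.

Inner (z from 0 to 4): 12r.
Middle (r from 0 to 5): 150.
Outer (θ from 0 to 2π): 300π.

Therefore ∯_{∂V} F · n dS = 300π.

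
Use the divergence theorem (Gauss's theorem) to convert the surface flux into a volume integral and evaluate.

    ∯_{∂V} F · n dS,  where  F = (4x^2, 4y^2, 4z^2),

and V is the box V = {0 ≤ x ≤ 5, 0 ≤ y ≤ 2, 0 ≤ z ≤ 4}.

By the divergence theorem,

    ∯_{∂V} F · n dS = ∭_V (∇ · F) dV.

Compute the divergence:
    ∇ · F = ∂F_x/∂x + ∂F_y/∂y + ∂F_z/∂z = 8x + 8y + 8z.

V is a rectangular box, so dV = dx dy dz with 0 ≤ x ≤ 5, 0 ≤ y ≤ 2, 0 ≤ z ≤ 4.

Integrate (8x + 8y + 8z) over V as an iterated integral:

    ∭_V (∇·F) dV = ∫_0^{5} ∫_0^{2} ∫_0^{4} (8x + 8y + 8z) dz dy dx.

Inner (z from 0 to 4): 32x + 32y + 64.
Middle (y from 0 to 2): 64x + 192.
Outer (x from 0 to 5): 1760.

Therefore ∯_{∂V} F · n dS = 1760.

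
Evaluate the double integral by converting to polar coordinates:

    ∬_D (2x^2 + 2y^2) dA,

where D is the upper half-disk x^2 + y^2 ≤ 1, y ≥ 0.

The region D is 0 ≤ r ≤ 1, 0 ≤ θ ≤ π in polar coordinates, where x = r cos(θ), y = r sin(θ), and dA = r dr dθ.

Under the substitution, the integrand becomes 2r^2, so

    ∬_D (2x^2 + 2y^2) dA = ∫_{0}^{π} ∫_{0}^{1} (2r^2) · r dr dθ.

Inner integral (in r): ∫_{0}^{1} (2r^2) · r dr = 1/2.

Outer integral (in θ): ∫_{0}^{π} (1/2) dθ = π/2.

Therefore ∬_D (2x^2 + 2y^2) dA = π/2.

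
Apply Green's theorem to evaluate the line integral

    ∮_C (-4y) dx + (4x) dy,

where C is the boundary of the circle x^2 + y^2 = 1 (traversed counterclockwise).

Green's theorem converts the closed line integral into a double integral over the enclosed region D:

    ∮_C P dx + Q dy = ∬_D (∂Q/∂x - ∂P/∂y) dA.

Here P = -4y, Q = 4x, so

    ∂Q/∂x = 4,    ∂P/∂y = -4,
    ∂Q/∂x - ∂P/∂y = 8.

D is the region x^2 + y^2 ≤ 1. Evaluating the double integral:

In polar coordinates (x = r cos θ, y = r sin θ, dA = r dr dθ) the integrand becomes 8, so

    ∬_D (8) dA = ∫_0^{2π} ∫_0^{1} (8) · r dr dθ.

Inner (r from 0 to 1): 4.
Outer (θ from 0 to 2π): 8π.

Therefore ∮_C P dx + Q dy = 8π.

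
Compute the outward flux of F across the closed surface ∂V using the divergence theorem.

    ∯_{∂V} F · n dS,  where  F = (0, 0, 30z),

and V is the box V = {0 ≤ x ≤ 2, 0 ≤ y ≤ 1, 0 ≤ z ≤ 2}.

By the divergence theorem,

    ∯_{∂V} F · n dS = ∭_V (∇ · F) dV.

Compute the divergence:
    ∇ · F = ∂F_x/∂x + ∂F_y/∂y + ∂F_z/∂z = 0 + 0 + 30 = 30.

V is a rectangular box, so dV = dx dy dz with 0 ≤ x ≤ 2, 0 ≤ y ≤ 1, 0 ≤ z ≤ 2.

Integrate (30) over V as an iterated integral:

    ∭_V (∇·F) dV = ∫_0^{2} ∫_0^{1} ∫_0^{2} (30) dz dy dx.

Inner (z from 0 to 2): 60.
Middle (y from 0 to 1): 60.
Outer (x from 0 to 2): 120.

Therefore ∯_{∂V} F · n dS = 120.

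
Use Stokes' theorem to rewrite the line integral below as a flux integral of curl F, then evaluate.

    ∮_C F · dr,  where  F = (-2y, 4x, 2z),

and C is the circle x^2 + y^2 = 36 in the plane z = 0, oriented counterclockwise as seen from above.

Let S be the flat disk x^2 + y^2 ≤ 36 in the plane z = 0, with upward unit normal n̂ = ẑ. By Stokes' theorem,

    ∮_C F · dr = ∬_S (∇ × F) · n̂ dS = ∬_D (curl F)_z dA,

where D is the disk x^2 + y^2 ≤ 36.

Compute the curl of F = (-2y, 4x, 2z):
    (∇ × F)_x = ∂F_z/∂y - ∂F_y/∂z = 0,
    (∇ × F)_y = ∂F_x/∂z - ∂F_z/∂x = 0,
    (∇ × F)_z = ∂F_y/∂x - ∂F_x/∂y = 6.

On z = 0, (curl F)_z = 6.

Convert to polar (x = r cos θ, y = r sin θ, dA = r dr dθ); the integrand becomes 6, so

    ∬_D (curl F)_z dA = ∫_0^{2π} ∫_0^{6} (6) · r dr dθ.

Inner (r from 0 to 6): 108.
Outer (θ from 0 to 2π): 216π.

Therefore ∮_C F · dr = 216π.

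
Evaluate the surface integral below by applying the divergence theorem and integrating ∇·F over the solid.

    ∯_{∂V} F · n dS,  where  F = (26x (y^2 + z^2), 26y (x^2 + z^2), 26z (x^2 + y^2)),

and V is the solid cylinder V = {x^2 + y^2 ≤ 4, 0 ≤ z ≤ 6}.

By the divergence theorem,

    ∯_{∂V} F · n dS = ∭_V (∇ · F) dV.

Compute the divergence:
    ∇ · F = ∂F_x/∂x + ∂F_y/∂y + ∂F_z/∂z = 26y^2 + 26z^2 + 26x^2 + 26z^2 + 26x^2 + 26y^2 = 52x^2 + 52y^2 + 52z^2.

In cylindrical coordinates, x = r cos(θ), y = r sin(θ), z = z, dV = r dr dθ dz, with 0 ≤ r ≤ 2, 0 ≤ θ ≤ 2π, 0 ≤ z ≤ 6.

The integrand, after substitution and multiplying by the volume element, becomes (52r^2 + 52z^2) · r, so

    ∭_V (∇·F) dV = ∫_0^{2π} ∫_0^{2} ∫_0^{6} (52r^2 + 52z^2) · r dz dr dθ.

Inner (z from 0 to 6): 312r (r^2 + 12).
Middle (r from 0 to 2): 8736.
Outer (θ from 0 to 2π): 17472π.

Therefore ∯_{∂V} F · n dS = 17472π.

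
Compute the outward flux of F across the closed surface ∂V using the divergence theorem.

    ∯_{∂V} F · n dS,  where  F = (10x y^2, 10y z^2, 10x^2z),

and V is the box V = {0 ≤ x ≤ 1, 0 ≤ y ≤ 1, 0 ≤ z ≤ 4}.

By the divergence theorem,

    ∯_{∂V} F · n dS = ∭_V (∇ · F) dV.

Compute the divergence:
    ∇ · F = ∂F_x/∂x + ∂F_y/∂y + ∂F_z/∂z = 10y^2 + 10z^2 + 10x^2 = 10x^2 + 10y^2 + 10z^2.

V is a rectangular box, so dV = dx dy dz with 0 ≤ x ≤ 1, 0 ≤ y ≤ 1, 0 ≤ z ≤ 4.

Integrate (10x^2 + 10y^2 + 10z^2) over V as an iterated integral:

    ∭_V (∇·F) dV = ∫_0^{1} ∫_0^{1} ∫_0^{4} (10x^2 + 10y^2 + 10z^2) dz dy dx.

Inner (z from 0 to 4): 40x^2 + 40y^2 + 640/3.
Middle (y from 0 to 1): 40x^2 + 680/3.
Outer (x from 0 to 1): 240.

Therefore ∯_{∂V} F · n dS = 240.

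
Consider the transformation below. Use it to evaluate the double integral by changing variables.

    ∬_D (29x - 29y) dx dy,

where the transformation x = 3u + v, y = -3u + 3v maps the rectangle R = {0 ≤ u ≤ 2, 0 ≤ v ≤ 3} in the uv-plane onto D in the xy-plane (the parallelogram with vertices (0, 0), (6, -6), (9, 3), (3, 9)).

Compute the Jacobian determinant of (x, y) with respect to (u, v):

    ∂(x,y)/∂(u,v) = | 3  1 | = (3)(3) - (1)(-3) = 12.
                   | -3  3 |

Its absolute value is |J| = 12 (the area scaling factor).

Substituting x = 3u + v, y = -3u + 3v into the integrand,

    29x - 29y → 174u - 58v,

so the integral becomes

    ∬_R (174u - 58v) · |J| du dv = ∫_0^2 ∫_0^3 (2088u - 696v) dv du.

Inner (v): 6264u - 3132.
Outer (u): 6264.

Therefore ∬_D (29x - 29y) dx dy = 6264.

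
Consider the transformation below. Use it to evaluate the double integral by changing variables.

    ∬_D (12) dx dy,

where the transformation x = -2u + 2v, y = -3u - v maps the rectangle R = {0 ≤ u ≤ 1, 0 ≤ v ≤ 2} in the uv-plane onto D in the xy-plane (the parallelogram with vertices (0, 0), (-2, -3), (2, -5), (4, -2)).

Compute the Jacobian determinant of (x, y) with respect to (u, v):

    ∂(x,y)/∂(u,v) = | -2  2 | = (-2)(-1) - (2)(-3) = 8.
                   | -3  -1 |

Its absolute value is |J| = 8 (the area scaling factor).

Substituting x = -2u + 2v, y = -3u - v into the integrand,

    12 → 12,

so the integral becomes

    ∬_R (12) · |J| du dv = ∫_0^1 ∫_0^2 (96) dv du.

Inner (v): 192.
Outer (u): 192.

Therefore ∬_D (12) dx dy = 192.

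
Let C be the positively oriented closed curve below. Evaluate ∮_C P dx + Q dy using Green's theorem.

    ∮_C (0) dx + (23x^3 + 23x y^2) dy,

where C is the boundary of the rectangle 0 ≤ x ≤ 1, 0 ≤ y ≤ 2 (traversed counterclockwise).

Green's theorem converts the closed line integral into a double integral over the enclosed region D:

    ∮_C P dx + Q dy = ∬_D (∂Q/∂x - ∂P/∂y) dA.

Here P = 0, Q = 23x^3 + 23x y^2, so

    ∂Q/∂x = 69x^2 + 23y^2,    ∂P/∂y = 0,
    ∂Q/∂x - ∂P/∂y = 69x^2 + 23y^2.

D is the region 0 ≤ x ≤ 1, 0 ≤ y ≤ 2. Evaluating the double integral:

    ∬_D (69x^2 + 23y^2) dA = ∫_0^{1} ∫_0^{2} (69x^2 + 23y^2) dy dx.

Inner (y from 0 to 2): 138x^2 + 184/3.
Outer (x from 0 to 1): 322/3.

Therefore ∮_C P dx + Q dy = 322/3.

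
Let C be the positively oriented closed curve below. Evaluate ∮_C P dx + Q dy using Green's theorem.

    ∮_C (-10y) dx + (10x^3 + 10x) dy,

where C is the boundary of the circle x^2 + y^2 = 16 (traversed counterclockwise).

Green's theorem converts the closed line integral into a double integral over the enclosed region D:

    ∮_C P dx + Q dy = ∬_D (∂Q/∂x - ∂P/∂y) dA.

Here P = -10y, Q = 10x^3 + 10x, so

    ∂Q/∂x = 30x^2 + 10,    ∂P/∂y = -10,
    ∂Q/∂x - ∂P/∂y = 30x^2 + 20.

D is the region x^2 + y^2 ≤ 16. Evaluating the double integral:

In polar coordinates (x = r cos θ, y = r sin θ, dA = r dr dθ) the integrand becomes 30r^2cos(θ)^2 + 20, so

    ∬_D (30x^2 + 20) dA = ∫_0^{2π} ∫_0^{4} (30r^2cos(θ)^2 + 20) · r dr dθ.

Inner (r from 0 to 4): 1920cos(θ)^2 + 160.
Outer (θ from 0 to 2π): 2240π.

Therefore ∮_C P dx + Q dy = 2240π.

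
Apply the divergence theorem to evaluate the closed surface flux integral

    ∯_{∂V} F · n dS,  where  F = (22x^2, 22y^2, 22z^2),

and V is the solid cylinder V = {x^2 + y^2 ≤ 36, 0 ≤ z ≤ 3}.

By the divergence theorem,

    ∯_{∂V} F · n dS = ∭_V (∇ · F) dV.

Compute the divergence:
    ∇ · F = ∂F_x/∂x + ∂F_y/∂y + ∂F_z/∂z = 44x + 44y + 44z.

In cylindrical coordinates, x = r cos(θ), y = r sin(θ), z = z, dV = r dr dθ dz, with 0 ≤ r ≤ 6, 0 ≤ θ ≤ 2π, 0 ≤ z ≤ 3.

The integrand, after substitution and multiplying by the volume element, becomes (44sqrt(2)r sin(θ + π/4) + 44z) · r, so

    ∭_V (∇·F) dV = ∫_0^{2π} ∫_0^{6} ∫_0^{3} (44sqrt(2)r sin(θ + π/4) + 44z) · r dz dr dθ.

Inner (z from 0 to 3): 66r (2sqrt(2)r sin(θ + π/4) + 3).
Middle (r from 0 to 6): 9504sqrt(2)sin(θ + π/4) + 3564.
Outer (θ from 0 to 2π): 7128π.

Therefore ∯_{∂V} F · n dS = 7128π.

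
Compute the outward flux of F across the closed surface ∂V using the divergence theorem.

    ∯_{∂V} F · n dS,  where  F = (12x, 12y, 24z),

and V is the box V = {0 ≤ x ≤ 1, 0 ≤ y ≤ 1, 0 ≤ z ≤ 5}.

By the divergence theorem,

    ∯_{∂V} F · n dS = ∭_V (∇ · F) dV.

Compute the divergence:
    ∇ · F = ∂F_x/∂x + ∂F_y/∂y + ∂F_z/∂z = 12 + 12 + 24 = 48.

V is a rectangular box, so dV = dx dy dz with 0 ≤ x ≤ 1, 0 ≤ y ≤ 1, 0 ≤ z ≤ 5.

Integrate (48) over V as an iterated integral:

    ∭_V (∇·F) dV = ∫_0^{1} ∫_0^{1} ∫_0^{5} (48) dz dy dx.

Inner (z from 0 to 5): 240.
Middle (y from 0 to 1): 240.
Outer (x from 0 to 1): 240.

Therefore ∯_{∂V} F · n dS = 240.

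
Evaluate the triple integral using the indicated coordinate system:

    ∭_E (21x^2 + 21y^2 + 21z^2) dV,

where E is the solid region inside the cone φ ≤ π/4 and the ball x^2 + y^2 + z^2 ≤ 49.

In spherical coordinates, x = ρ sin(φ) cos(θ), y = ρ sin(φ) sin(θ), z = ρ cos(φ), and dV = ρ^2 sin(φ) dρ dφ dθ.

The integrand becomes 21ρ^2, so

    ∭_E (21x^2 + 21y^2 + 21z^2) dV = ∫_{0}^{2π} ∫_{0}^{π/4} ∫_{0}^{7} (21ρ^2) · ρ^2 sin(φ) dρ dφ dθ.

Inner (ρ): 352947sin(φ)/5.
Middle (φ): 352947/5 - 352947sqrt(2)/10.
Outer (θ): 352947π (2 - sqrt(2))/5.

Therefore the triple integral equals 352947π (2 - sqrt(2))/5.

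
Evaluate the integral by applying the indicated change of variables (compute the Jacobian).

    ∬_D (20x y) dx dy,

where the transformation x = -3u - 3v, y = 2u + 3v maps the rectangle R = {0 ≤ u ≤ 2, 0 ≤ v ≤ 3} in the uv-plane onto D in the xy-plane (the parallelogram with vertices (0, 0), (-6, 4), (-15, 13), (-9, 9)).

Compute the Jacobian determinant of (x, y) with respect to (u, v):

    ∂(x,y)/∂(u,v) = | -3  -3 | = (-3)(3) - (-3)(2) = -3.
                   | 2  3 |

Its absolute value is |J| = 3 (the area scaling factor).

Substituting x = -3u - 3v, y = 2u + 3v into the integrand,

    20x y → -120u^2 - 300u v - 180v^2,

so the integral becomes

    ∬_R (-120u^2 - 300u v - 180v^2) · |J| du dv = ∫_0^2 ∫_0^3 (-360u^2 - 900u v - 540v^2) dv du.

Inner (v): -1080u^2 - 4050u - 4860.
Outer (u): -20700.

Therefore ∬_D (20x y) dx dy = -20700.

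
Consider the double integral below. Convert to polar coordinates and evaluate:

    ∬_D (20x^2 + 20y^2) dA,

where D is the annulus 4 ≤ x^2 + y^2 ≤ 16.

The region D is 2 ≤ r ≤ 4, 0 ≤ θ ≤ 2π in polar coordinates, where x = r cos(θ), y = r sin(θ), and dA = r dr dθ.

Under the substitution, the integrand becomes 20r^2, so

    ∬_D (20x^2 + 20y^2) dA = ∫_{0}^{2π} ∫_{2}^{4} (20r^2) · r dr dθ.

Inner integral (in r): ∫_{2}^{4} (20r^2) · r dr = 1200.

Outer integral (in θ): ∫_{0}^{2π} (1200) dθ = 2400π.

Therefore ∬_D (20x^2 + 20y^2) dA = 2400π.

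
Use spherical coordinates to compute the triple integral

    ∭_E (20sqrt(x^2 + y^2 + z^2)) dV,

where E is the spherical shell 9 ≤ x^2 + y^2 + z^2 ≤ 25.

In spherical coordinates, x = ρ sin(φ) cos(θ), y = ρ sin(φ) sin(θ), z = ρ cos(φ), and dV = ρ^2 sin(φ) dρ dφ dθ.

The integrand becomes 20ρ, so

    ∭_E (20sqrt(x^2 + y^2 + z^2)) dV = ∫_{0}^{2π} ∫_{0}^{π} ∫_{3}^{5} (20ρ) · ρ^2 sin(φ) dρ dφ dθ.

Inner (ρ): 2720sin(φ).
Middle (φ): 5440.
Outer (θ): 10880π.

Therefore the triple integral equals 10880π.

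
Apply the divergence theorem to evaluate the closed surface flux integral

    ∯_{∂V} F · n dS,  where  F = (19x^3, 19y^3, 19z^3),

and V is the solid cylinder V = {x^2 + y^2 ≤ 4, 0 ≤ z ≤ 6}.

By the divergence theorem,

    ∯_{∂V} F · n dS = ∭_V (∇ · F) dV.

Compute the divergence:
    ∇ · F = ∂F_x/∂x + ∂F_y/∂y + ∂F_z/∂z = 57x^2 + 57y^2 + 57z^2.

In cylindrical coordinates, x = r cos(θ), y = r sin(θ), z = z, dV = r dr dθ dz, with 0 ≤ r ≤ 2, 0 ≤ θ ≤ 2π, 0 ≤ z ≤ 6.

The integrand, after substitution and multiplying by the volume element, becomes (57r^2 + 57z^2) · r, so

    ∭_V (∇·F) dV = ∫_0^{2π} ∫_0^{2} ∫_0^{6} (57r^2 + 57z^2) · r dz dr dθ.

Inner (z from 0 to 6): 342r (r^2 + 12).
Middle (r from 0 to 2): 9576.
Outer (θ from 0 to 2π): 19152π.

Therefore ∯_{∂V} F · n dS = 19152π.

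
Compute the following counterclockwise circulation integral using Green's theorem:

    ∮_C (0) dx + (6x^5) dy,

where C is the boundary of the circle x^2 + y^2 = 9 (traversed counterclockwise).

Green's theorem converts the closed line integral into a double integral over the enclosed region D:

    ∮_C P dx + Q dy = ∬_D (∂Q/∂x - ∂P/∂y) dA.

Here P = 0, Q = 6x^5, so

    ∂Q/∂x = 30x^4,    ∂P/∂y = 0,
    ∂Q/∂x - ∂P/∂y = 30x^4.

D is the region x^2 + y^2 ≤ 9. Evaluating the double integral:

In polar coordinates (x = r cos θ, y = r sin θ, dA = r dr dθ) the integrand becomes 30r^4cos(θ)^4, so

    ∬_D (30x^4) dA = ∫_0^{2π} ∫_0^{3} (30r^4cos(θ)^4) · r dr dθ.

Inner (r from 0 to 3): 3645cos(θ)^4.
Outer (θ from 0 to 2π): 10935π/4.

Therefore ∮_C P dx + Q dy = 10935π/4.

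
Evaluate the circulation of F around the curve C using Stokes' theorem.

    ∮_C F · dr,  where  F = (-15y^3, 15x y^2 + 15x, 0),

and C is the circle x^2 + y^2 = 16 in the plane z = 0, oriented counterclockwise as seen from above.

Let S be the flat disk x^2 + y^2 ≤ 16 in the plane z = 0, with upward unit normal n̂ = ẑ. By Stokes' theorem,

    ∮_C F · dr = ∬_S (∇ × F) · n̂ dS = ∬_D (curl F)_z dA,

where D is the disk x^2 + y^2 ≤ 16.

Compute the curl of F = (-15y^3, 15x y^2 + 15x, 0):
    (∇ × F)_x = ∂F_z/∂y - ∂F_y/∂z = 0,
    (∇ × F)_y = ∂F_x/∂z - ∂F_z/∂x = 0,
    (∇ × F)_z = ∂F_y/∂x - ∂F_x/∂y = 60y^2 + 15.

On z = 0, (curl F)_z = 60y^2 + 15.

Convert to polar (x = r cos θ, y = r sin θ, dA = r dr dθ); the integrand becomes 60r^2sin(θ)^2 + 15, so

    ∬_D (curl F)_z dA = ∫_0^{2π} ∫_0^{4} (60r^2sin(θ)^2 + 15) · r dr dθ.

Inner (r from 0 to 4): 3840sin(θ)^2 + 120.
Outer (θ from 0 to 2π): 4080π.

Therefore ∮_C F · dr = 4080π.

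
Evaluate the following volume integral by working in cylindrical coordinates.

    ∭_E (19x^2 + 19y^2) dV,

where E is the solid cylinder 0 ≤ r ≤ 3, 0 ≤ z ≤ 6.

In cylindrical coordinates, x = r cos(θ), y = r sin(θ), z = z, and dV = r dr dθ dz.

The integrand becomes 19r^2, so

    ∭_E (19x^2 + 19y^2) dV = ∫_{0}^{2π} ∫_{0}^{3} ∫_{0}^{6} (19r^2) · r dz dr dθ.

Inner (z): 114r^3.
Middle (r from 0 to 3): 4617/2.
Outer (θ): 4617π.

Therefore the triple integral equals 4617π.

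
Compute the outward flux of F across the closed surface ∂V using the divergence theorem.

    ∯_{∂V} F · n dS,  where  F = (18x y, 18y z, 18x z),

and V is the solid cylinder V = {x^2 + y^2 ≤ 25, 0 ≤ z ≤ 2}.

By the divergence theorem,

    ∯_{∂V} F · n dS = ∭_V (∇ · F) dV.

Compute the divergence:
    ∇ · F = ∂F_x/∂x + ∂F_y/∂y + ∂F_z/∂z = 18y + 18z + 18x = 18x + 18y + 18z.

In cylindrical coordinates, x = r cos(θ), y = r sin(θ), z = z, dV = r dr dθ dz, with 0 ≤ r ≤ 5, 0 ≤ θ ≤ 2π, 0 ≤ z ≤ 2.

The integrand, after substitution and multiplying by the volume element, becomes (18sqrt(2)r sin(θ + π/4) + 18z) · r, so

    ∭_V (∇·F) dV = ∫_0^{2π} ∫_0^{5} ∫_0^{2} (18sqrt(2)r sin(θ + π/4) + 18z) · r dz dr dθ.

Inner (z from 0 to 2): 36r (sqrt(2)r sin(θ + π/4) + 1).
Middle (r from 0 to 5): 1500sqrt(2)sin(θ + π/4) + 450.
Outer (θ from 0 to 2π): 900π.

Therefore ∯_{∂V} F · n dS = 900π.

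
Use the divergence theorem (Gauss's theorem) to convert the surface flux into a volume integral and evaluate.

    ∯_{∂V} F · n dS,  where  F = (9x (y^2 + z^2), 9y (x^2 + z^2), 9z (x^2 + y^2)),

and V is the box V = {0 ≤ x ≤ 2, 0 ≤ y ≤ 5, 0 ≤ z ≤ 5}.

By the divergence theorem,

    ∯_{∂V} F · n dS = ∭_V (∇ · F) dV.

Compute the divergence:
    ∇ · F = ∂F_x/∂x + ∂F_y/∂y + ∂F_z/∂z = 9y^2 + 9z^2 + 9x^2 + 9z^2 + 9x^2 + 9y^2 = 18x^2 + 18y^2 + 18z^2.

V is a rectangular box, so dV = dx dy dz with 0 ≤ x ≤ 2, 0 ≤ y ≤ 5, 0 ≤ z ≤ 5.

Integrate (18x^2 + 18y^2 + 18z^2) over V as an iterated integral:

    ∭_V (∇·F) dV = ∫_0^{2} ∫_0^{5} ∫_0^{5} (18x^2 + 18y^2 + 18z^2) dz dy dx.

Inner (z from 0 to 5): 90x^2 + 90y^2 + 750.
Middle (y from 0 to 5): 450x^2 + 7500.
Outer (x from 0 to 2): 16200.

Therefore ∯_{∂V} F · n dS = 16200.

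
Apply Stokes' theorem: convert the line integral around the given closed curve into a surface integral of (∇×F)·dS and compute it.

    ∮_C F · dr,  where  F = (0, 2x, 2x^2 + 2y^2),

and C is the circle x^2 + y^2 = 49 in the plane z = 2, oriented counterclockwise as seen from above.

Let S be the flat disk x^2 + y^2 ≤ 49 in the plane z = 2, with upward unit normal n̂ = ẑ. By Stokes' theorem,

    ∮_C F · dr = ∬_S (∇ × F) · n̂ dS = ∬_D (curl F)_z dA,

where D is the disk x^2 + y^2 ≤ 49.

Compute the curl of F = (0, 2x, 2x^2 + 2y^2):
    (∇ × F)_x = ∂F_z/∂y - ∂F_y/∂z = 4y,
    (∇ × F)_y = ∂F_x/∂z - ∂F_z/∂x = -4x,
    (∇ × F)_z = ∂F_y/∂x - ∂F_x/∂y = 2.

On z = 2, (curl F)_z = 2.

Convert to polar (x = r cos θ, y = r sin θ, dA = r dr dθ); the integrand becomes 2, so

    ∬_D (curl F)_z dA = ∫_0^{2π} ∫_0^{7} (2) · r dr dθ.

Inner (r from 0 to 7): 49.
Outer (θ from 0 to 2π): 98π.

Therefore ∮_C F · dr = 98π.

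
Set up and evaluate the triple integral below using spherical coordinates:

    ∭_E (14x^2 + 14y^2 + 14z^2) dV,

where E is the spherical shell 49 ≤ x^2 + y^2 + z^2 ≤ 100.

In spherical coordinates, x = ρ sin(φ) cos(θ), y = ρ sin(φ) sin(θ), z = ρ cos(φ), and dV = ρ^2 sin(φ) dρ dφ dθ.

The integrand becomes 14ρ^2, so

    ∭_E (14x^2 + 14y^2 + 14z^2) dV = ∫_{0}^{2π} ∫_{0}^{π} ∫_{7}^{10} (14ρ^2) · ρ^2 sin(φ) dρ dφ dθ.

Inner (ρ): 1164702sin(φ)/5.
Middle (φ): 2329404/5.
Outer (θ): 4658808π/5.

Therefore the triple integral equals 4658808π/5.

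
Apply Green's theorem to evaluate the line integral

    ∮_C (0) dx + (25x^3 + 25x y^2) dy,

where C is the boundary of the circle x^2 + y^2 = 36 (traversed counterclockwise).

Green's theorem converts the closed line integral into a double integral over the enclosed region D:

    ∮_C P dx + Q dy = ∬_D (∂Q/∂x - ∂P/∂y) dA.

Here P = 0, Q = 25x^3 + 25x y^2, so

    ∂Q/∂x = 75x^2 + 25y^2,    ∂P/∂y = 0,
    ∂Q/∂x - ∂P/∂y = 75x^2 + 25y^2.

D is the region x^2 + y^2 ≤ 36. Evaluating the double integral:

In polar coordinates (x = r cos θ, y = r sin θ, dA = r dr dθ) the integrand becomes 25r^2(cos(2θ) + 2), so

    ∬_D (75x^2 + 25y^2) dA = ∫_0^{2π} ∫_0^{6} (25r^2(cos(2θ) + 2)) · r dr dθ.

Inner (r from 0 to 6): 8100cos(2θ) + 16200.
Outer (θ from 0 to 2π): 32400π.

Therefore ∮_C P dx + Q dy = 32400π.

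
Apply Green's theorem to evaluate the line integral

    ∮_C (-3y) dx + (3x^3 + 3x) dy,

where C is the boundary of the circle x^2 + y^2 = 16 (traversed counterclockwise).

Green's theorem converts the closed line integral into a double integral over the enclosed region D:

    ∮_C P dx + Q dy = ∬_D (∂Q/∂x - ∂P/∂y) dA.

Here P = -3y, Q = 3x^3 + 3x, so

    ∂Q/∂x = 9x^2 + 3,    ∂P/∂y = -3,
    ∂Q/∂x - ∂P/∂y = 9x^2 + 6.

D is the region x^2 + y^2 ≤ 16. Evaluating the double integral:

In polar coordinates (x = r cos θ, y = r sin θ, dA = r dr dθ) the integrand becomes 9r^2cos(θ)^2 + 6, so

    ∬_D (9x^2 + 6) dA = ∫_0^{2π} ∫_0^{4} (9r^2cos(θ)^2 + 6) · r dr dθ.

Inner (r from 0 to 4): 576cos(θ)^2 + 48.
Outer (θ from 0 to 2π): 672π.

Therefore ∮_C P dx + Q dy = 672π.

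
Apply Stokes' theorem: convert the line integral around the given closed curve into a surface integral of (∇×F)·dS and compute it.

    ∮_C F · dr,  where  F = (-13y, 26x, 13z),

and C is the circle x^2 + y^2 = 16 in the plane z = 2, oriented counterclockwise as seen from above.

Let S be the flat disk x^2 + y^2 ≤ 16 in the plane z = 2, with upward unit normal n̂ = ẑ. By Stokes' theorem,

    ∮_C F · dr = ∬_S (∇ × F) · n̂ dS = ∬_D (curl F)_z dA,

where D is the disk x^2 + y^2 ≤ 16.

Compute the curl of F = (-13y, 26x, 13z):
    (∇ × F)_x = ∂F_z/∂y - ∂F_y/∂z = 0,
    (∇ × F)_y = ∂F_x/∂z - ∂F_z/∂x = 0,
    (∇ × F)_z = ∂F_y/∂x - ∂F_x/∂y = 39.

On z = 2, (curl F)_z = 39.

Convert to polar (x = r cos θ, y = r sin θ, dA = r dr dθ); the integrand becomes 39, so

    ∬_D (curl F)_z dA = ∫_0^{2π} ∫_0^{4} (39) · r dr dθ.

Inner (r from 0 to 4): 312.
Outer (θ from 0 to 2π): 624π.

Therefore ∮_C F · dr = 624π.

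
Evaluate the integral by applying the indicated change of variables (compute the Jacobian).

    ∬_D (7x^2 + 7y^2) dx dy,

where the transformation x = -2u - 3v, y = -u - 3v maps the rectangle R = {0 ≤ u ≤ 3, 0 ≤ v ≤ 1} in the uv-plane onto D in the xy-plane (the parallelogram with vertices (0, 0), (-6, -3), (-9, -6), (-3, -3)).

Compute the Jacobian determinant of (x, y) with respect to (u, v):

    ∂(x,y)/∂(u,v) = | -2  -3 | = (-2)(-3) - (-3)(-1) = 3.
                   | -1  -3 |

Its absolute value is |J| = 3 (the area scaling factor).

Substituting x = -2u - 3v, y = -u - 3v into the integrand,

    7x^2 + 7y^2 → 35u^2 + 126u v + 126v^2,

so the integral becomes

    ∬_R (35u^2 + 126u v + 126v^2) · |J| du dv = ∫_0^3 ∫_0^1 (105u^2 + 378u v + 378v^2) dv du.

Inner (v): 105u^2 + 189u + 126.
Outer (u): 4347/2.

Therefore ∬_D (7x^2 + 7y^2) dx dy = 4347/2.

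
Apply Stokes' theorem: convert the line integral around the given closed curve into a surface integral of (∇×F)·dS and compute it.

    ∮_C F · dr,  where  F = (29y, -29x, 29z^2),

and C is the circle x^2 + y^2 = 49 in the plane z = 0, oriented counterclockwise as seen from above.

Let S be the flat disk x^2 + y^2 ≤ 49 in the plane z = 0, with upward unit normal n̂ = ẑ. By Stokes' theorem,

    ∮_C F · dr = ∬_S (∇ × F) · n̂ dS = ∬_D (curl F)_z dA,

where D is the disk x^2 + y^2 ≤ 49.

Compute the curl of F = (29y, -29x, 29z^2):
    (∇ × F)_x = ∂F_z/∂y - ∂F_y/∂z = 0,
    (∇ × F)_y = ∂F_x/∂z - ∂F_z/∂x = 0,
    (∇ × F)_z = ∂F_y/∂x - ∂F_x/∂y = -58.

On z = 0, (curl F)_z = -58.

Convert to polar (x = r cos θ, y = r sin θ, dA = r dr dθ); the integrand becomes -58, so

    ∬_D (curl F)_z dA = ∫_0^{2π} ∫_0^{7} (-58) · r dr dθ.

Inner (r from 0 to 7): -1421.
Outer (θ from 0 to 2π): -2842π.

Therefore ∮_C F · dr = -2842π.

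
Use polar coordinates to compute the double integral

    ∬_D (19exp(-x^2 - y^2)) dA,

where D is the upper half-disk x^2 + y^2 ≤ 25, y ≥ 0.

The region D is 0 ≤ r ≤ 5, 0 ≤ θ ≤ π in polar coordinates, where x = r cos(θ), y = r sin(θ), and dA = r dr dθ.

Under the substitution, the integrand becomes 19exp(-r^2), so

    ∬_D (19exp(-x^2 - y^2)) dA = ∫_{0}^{π} ∫_{0}^{5} (19exp(-r^2)) · r dr dθ.

Inner integral (in r): ∫_{0}^{5} (19exp(-r^2)) · r dr = 19/2 - 19exp(-25)/2.

Outer integral (in θ): ∫_{0}^{π} (19/2 - 19exp(-25)/2) dθ = -19π (1 - exp(25))exp(-25)/2.

Therefore ∬_D (19exp(-x^2 - y^2)) dA = -19π (1 - exp(25))exp(-25)/2.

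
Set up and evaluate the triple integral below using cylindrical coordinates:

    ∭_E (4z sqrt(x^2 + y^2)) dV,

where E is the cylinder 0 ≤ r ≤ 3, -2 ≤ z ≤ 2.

In cylindrical coordinates, x = r cos(θ), y = r sin(θ), z = z, and dV = r dr dθ dz.

The integrand becomes 4r z, so

    ∭_E (4z sqrt(x^2 + y^2)) dV = ∫_{0}^{2π} ∫_{0}^{3} ∫_{-2}^{2} (4r z) · r dz dr dθ.

Inner (z): 0.
Middle (r from 0 to 3): 0.
Outer (θ): 0.

Therefore the triple integral equals 0.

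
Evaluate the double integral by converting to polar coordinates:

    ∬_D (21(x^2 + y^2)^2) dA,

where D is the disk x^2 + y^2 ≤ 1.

The region D is 0 ≤ r ≤ 1, 0 ≤ θ ≤ 2π in polar coordinates, where x = r cos(θ), y = r sin(θ), and dA = r dr dθ.

Under the substitution, the integrand becomes 21r^4, so

    ∬_D (21(x^2 + y^2)^2) dA = ∫_{0}^{2π} ∫_{0}^{1} (21r^4) · r dr dθ.

Inner integral (in r): ∫_{0}^{1} (21r^4) · r dr = 7/2.

Outer integral (in θ): ∫_{0}^{2π} (7/2) dθ = 7π.

Therefore ∬_D (21(x^2 + y^2)^2) dA = 7π.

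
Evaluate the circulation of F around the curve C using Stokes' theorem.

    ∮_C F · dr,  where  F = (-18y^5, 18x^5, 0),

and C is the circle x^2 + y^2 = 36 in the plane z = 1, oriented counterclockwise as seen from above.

Let S be the flat disk x^2 + y^2 ≤ 36 in the plane z = 1, with upward unit normal n̂ = ẑ. By Stokes' theorem,

    ∮_C F · dr = ∬_S (∇ × F) · n̂ dS = ∬_D (curl F)_z dA,

where D is the disk x^2 + y^2 ≤ 36.

Compute the curl of F = (-18y^5, 18x^5, 0):
    (∇ × F)_x = ∂F_z/∂y - ∂F_y/∂z = 0,
    (∇ × F)_y = ∂F_x/∂z - ∂F_z/∂x = 0,
    (∇ × F)_z = ∂F_y/∂x - ∂F_x/∂y = 90x^4 + 90y^4.

On z = 1, (curl F)_z = 90x^4 + 90y^4.

Convert to polar (x = r cos θ, y = r sin θ, dA = r dr dθ); the integrand becomes 90r^4(sin(θ)^4 + cos(θ)^4), so

    ∬_D (curl F)_z dA = ∫_0^{2π} ∫_0^{6} (90r^4(sin(θ)^4 + cos(θ)^4)) · r dr dθ.

Inner (r from 0 to 6): 699840sin(θ)^4 + 699840cos(θ)^4.
Outer (θ from 0 to 2π): 1049760π.

Therefore ∮_C F · dr = 1049760π.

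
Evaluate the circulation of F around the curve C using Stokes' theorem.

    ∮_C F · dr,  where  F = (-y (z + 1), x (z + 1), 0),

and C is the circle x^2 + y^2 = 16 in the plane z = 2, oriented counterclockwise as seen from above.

Let S be the flat disk x^2 + y^2 ≤ 16 in the plane z = 2, with upward unit normal n̂ = ẑ. By Stokes' theorem,

    ∮_C F · dr = ∬_S (∇ × F) · n̂ dS = ∬_D (curl F)_z dA,

where D is the disk x^2 + y^2 ≤ 16.

Compute the curl of F = (-y (z + 1), x (z + 1), 0):
    (∇ × F)_x = ∂F_z/∂y - ∂F_y/∂z = -x,
    (∇ × F)_y = ∂F_x/∂z - ∂F_z/∂x = -y,
    (∇ × F)_z = ∂F_y/∂x - ∂F_x/∂y = 2z + 2.

On z = 2, (curl F)_z = 6.

Convert to polar (x = r cos θ, y = r sin θ, dA = r dr dθ); the integrand becomes 6, so

    ∬_D (curl F)_z dA = ∫_0^{2π} ∫_0^{4} (6) · r dr dθ.

Inner (r from 0 to 4): 48.
Outer (θ from 0 to 2π): 96π.

Therefore ∮_C F · dr = 96π.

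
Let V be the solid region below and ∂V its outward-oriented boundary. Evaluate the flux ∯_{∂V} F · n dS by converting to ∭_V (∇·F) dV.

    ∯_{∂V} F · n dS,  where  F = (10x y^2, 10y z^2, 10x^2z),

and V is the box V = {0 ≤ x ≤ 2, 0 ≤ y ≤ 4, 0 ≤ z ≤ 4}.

By the divergence theorem,

    ∯_{∂V} F · n dS = ∭_V (∇ · F) dV.

Compute the divergence:
    ∇ · F = ∂F_x/∂x + ∂F_y/∂y + ∂F_z/∂z = 10y^2 + 10z^2 + 10x^2 = 10x^2 + 10y^2 + 10z^2.

V is a rectangular box, so dV = dx dy dz with 0 ≤ x ≤ 2, 0 ≤ y ≤ 4, 0 ≤ z ≤ 4.

Integrate (10x^2 + 10y^2 + 10z^2) over V as an iterated integral:

    ∭_V (∇·F) dV = ∫_0^{2} ∫_0^{4} ∫_0^{4} (10x^2 + 10y^2 + 10z^2) dz dy dx.

Inner (z from 0 to 4): 40x^2 + 40y^2 + 640/3.
Middle (y from 0 to 4): 160x^2 + 5120/3.
Outer (x from 0 to 2): 3840.

Therefore ∯_{∂V} F · n dS = 3840.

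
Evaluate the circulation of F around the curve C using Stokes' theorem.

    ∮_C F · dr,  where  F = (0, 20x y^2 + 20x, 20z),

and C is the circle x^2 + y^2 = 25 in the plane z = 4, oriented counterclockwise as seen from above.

Let S be the flat disk x^2 + y^2 ≤ 25 in the plane z = 4, with upward unit normal n̂ = ẑ. By Stokes' theorem,

    ∮_C F · dr = ∬_S (∇ × F) · n̂ dS = ∬_D (curl F)_z dA,

where D is the disk x^2 + y^2 ≤ 25.

Compute the curl of F = (0, 20x y^2 + 20x, 20z):
    (∇ × F)_x = ∂F_z/∂y - ∂F_y/∂z = 0,
    (∇ × F)_y = ∂F_x/∂z - ∂F_z/∂x = 0,
    (∇ × F)_z = ∂F_y/∂x - ∂F_x/∂y = 20y^2 + 20.

On z = 4, (curl F)_z = 20y^2 + 20.

Convert to polar (x = r cos θ, y = r sin θ, dA = r dr dθ); the integrand becomes 20r^2sin(θ)^2 + 20, so

    ∬_D (curl F)_z dA = ∫_0^{2π} ∫_0^{5} (20r^2sin(θ)^2 + 20) · r dr dθ.

Inner (r from 0 to 5): 3125sin(θ)^2 + 250.
Outer (θ from 0 to 2π): 3625π.

Therefore ∮_C F · dr = 3625π.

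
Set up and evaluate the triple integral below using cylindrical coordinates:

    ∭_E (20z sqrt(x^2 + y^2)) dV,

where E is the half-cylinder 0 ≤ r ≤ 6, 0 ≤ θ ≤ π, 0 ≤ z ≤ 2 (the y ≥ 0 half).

In cylindrical coordinates, x = r cos(θ), y = r sin(θ), z = z, and dV = r dr dθ dz.

The integrand becomes 20r z, so

    ∭_E (20z sqrt(x^2 + y^2)) dV = ∫_{0}^{π} ∫_{0}^{6} ∫_{0}^{2} (20r z) · r dz dr dθ.

Inner (z): 40r^2.
Middle (r from 0 to 6): 2880.
Outer (θ): 2880π.

Therefore the triple integral equals 2880π.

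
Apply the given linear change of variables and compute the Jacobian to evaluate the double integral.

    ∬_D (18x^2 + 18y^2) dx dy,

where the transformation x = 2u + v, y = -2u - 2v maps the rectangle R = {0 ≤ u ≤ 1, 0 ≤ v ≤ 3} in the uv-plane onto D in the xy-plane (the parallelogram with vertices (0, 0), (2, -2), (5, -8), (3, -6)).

Compute the Jacobian determinant of (x, y) with respect to (u, v):

    ∂(x,y)/∂(u,v) = | 2  1 | = (2)(-2) - (1)(-2) = -2.
                   | -2  -2 |

Its absolute value is |J| = 2 (the area scaling factor).

Substituting x = 2u + v, y = -2u - 2v into the integrand,

    18x^2 + 18y^2 → 144u^2 + 216u v + 90v^2,

so the integral becomes

    ∬_R (144u^2 + 216u v + 90v^2) · |J| du dv = ∫_0^1 ∫_0^3 (288u^2 + 432u v + 180v^2) dv du.

Inner (v): 864u^2 + 1944u + 1620.
Outer (u): 2880.

Therefore ∬_D (18x^2 + 18y^2) dx dy = 2880.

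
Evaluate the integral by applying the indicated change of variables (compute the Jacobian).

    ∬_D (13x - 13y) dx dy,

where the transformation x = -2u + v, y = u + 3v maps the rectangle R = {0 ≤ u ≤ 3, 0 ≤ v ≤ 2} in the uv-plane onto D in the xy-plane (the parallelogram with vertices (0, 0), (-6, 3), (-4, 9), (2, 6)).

Compute the Jacobian determinant of (x, y) with respect to (u, v):

    ∂(x,y)/∂(u,v) = | -2  1 | = (-2)(3) - (1)(1) = -7.
                   | 1  3 |

Its absolute value is |J| = 7 (the area scaling factor).

Substituting x = -2u + v, y = u + 3v into the integrand,

    13x - 13y → -39u - 26v,

so the integral becomes

    ∬_R (-39u - 26v) · |J| du dv = ∫_0^3 ∫_0^2 (-273u - 182v) dv du.

Inner (v): -546u - 364.
Outer (u): -3549.

Therefore ∬_D (13x - 13y) dx dy = -3549.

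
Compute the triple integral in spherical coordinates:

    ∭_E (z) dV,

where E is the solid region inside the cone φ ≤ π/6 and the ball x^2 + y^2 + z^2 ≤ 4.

In spherical coordinates, x = ρ sin(φ) cos(θ), y = ρ sin(φ) sin(θ), z = ρ cos(φ), and dV = ρ^2 sin(φ) dρ dφ dθ.

The integrand becomes ρ cos(φ), so

    ∭_E (z) dV = ∫_{0}^{2π} ∫_{0}^{π/6} ∫_{0}^{2} (ρ cos(φ)) · ρ^2 sin(φ) dρ dφ dθ.

Inner (ρ): 2sin(2φ).
Middle (φ): 1/2.
Outer (θ): π.

Therefore the triple integral equals π.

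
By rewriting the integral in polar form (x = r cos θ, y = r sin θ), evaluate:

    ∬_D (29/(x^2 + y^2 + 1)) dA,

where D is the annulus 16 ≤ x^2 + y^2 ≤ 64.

The region D is 4 ≤ r ≤ 8, 0 ≤ θ ≤ 2π in polar coordinates, where x = r cos(θ), y = r sin(θ), and dA = r dr dθ.

Under the substitution, the integrand becomes 29/(r^2 + 1), so

    ∬_D (29/(x^2 + y^2 + 1)) dA = ∫_{0}^{2π} ∫_{4}^{8} (29/(r^2 + 1)) · r dr dθ.

Inner integral (in r): ∫_{4}^{8} (29/(r^2 + 1)) · r dr = log(24031838291621636962890625sqrt(1105)/2862423051509815793).

Outer integral (in θ): ∫_{0}^{2π} (log(24031838291621636962890625sqrt(1105)/2862423051509815793)) dθ = log((24031838291621636962890625sqrt(1105)/2862423051509815793)^(2π)).

Therefore ∬_D (29/(x^2 + y^2 + 1)) dA = log((24031838291621636962890625sqrt(1105)/2862423051509815793)^(2π)).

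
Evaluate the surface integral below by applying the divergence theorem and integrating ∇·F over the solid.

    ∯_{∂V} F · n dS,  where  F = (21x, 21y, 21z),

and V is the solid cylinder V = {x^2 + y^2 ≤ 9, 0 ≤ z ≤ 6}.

By the divergence theorem,

    ∯_{∂V} F · n dS = ∭_V (∇ · F) dV.

Compute the divergence:
    ∇ · F = ∂F_x/∂x + ∂F_y/∂y + ∂F_z/∂z = 21 + 21 + 21 = 63.

In cylindrical coordinates, x = r cos(θ), y = r sin(θ), z = z, dV = r dr dθ dz, with 0 ≤ r ≤ 3, 0 ≤ θ ≤ 2π, 0 ≤ z ≤ 6.

The integrand, after substitution and multiplying by the volume element, becomes (63) · r, so

    ∭_V (∇·F) dV = ∫_0^{2π} ∫_0^{3} ∫_0^{6} (63) · r dz dr dθ.

Inner (z from 0 to 6): 378r.
Middle (r from 0 to 3): 1701.
Outer (θ from 0 to 2π): 3402π.

Therefore ∯_{∂V} F · n dS = 3402π.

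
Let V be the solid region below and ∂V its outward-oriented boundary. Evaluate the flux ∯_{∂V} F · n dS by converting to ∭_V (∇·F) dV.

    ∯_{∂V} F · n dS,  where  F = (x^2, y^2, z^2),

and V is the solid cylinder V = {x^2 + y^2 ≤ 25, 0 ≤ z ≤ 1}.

By the divergence theorem,

    ∯_{∂V} F · n dS = ∭_V (∇ · F) dV.

Compute the divergence:
    ∇ · F = ∂F_x/∂x + ∂F_y/∂y + ∂F_z/∂z = 2x + 2y + 2z.

In cylindrical coordinates, x = r cos(θ), y = r sin(θ), z = z, dV = r dr dθ dz, with 0 ≤ r ≤ 5, 0 ≤ θ ≤ 2π, 0 ≤ z ≤ 1.

The integrand, after substitution and multiplying by the volume element, becomes (2sqrt(2)r sin(θ + π/4) + 2z) · r, so

    ∭_V (∇·F) dV = ∫_0^{2π} ∫_0^{5} ∫_0^{1} (2sqrt(2)r sin(θ + π/4) + 2z) · r dz dr dθ.

Inner (z from 0 to 1): r (2sqrt(2)r sin(θ + π/4) + 1).
Middle (r from 0 to 5): 250sqrt(2)sin(θ + π/4)/3 + 25/2.
Outer (θ from 0 to 2π): 25π.

Therefore ∯_{∂V} F · n dS = 25π.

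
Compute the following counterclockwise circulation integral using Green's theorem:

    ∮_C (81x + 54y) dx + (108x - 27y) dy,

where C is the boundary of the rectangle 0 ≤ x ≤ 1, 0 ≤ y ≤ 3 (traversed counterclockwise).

Green's theorem converts the closed line integral into a double integral over the enclosed region D:

    ∮_C P dx + Q dy = ∬_D (∂Q/∂x - ∂P/∂y) dA.

Here P = 81x + 54y, Q = 108x - 27y, so

    ∂Q/∂x = 108,    ∂P/∂y = 54,
    ∂Q/∂x - ∂P/∂y = 54.

D is the region 0 ≤ x ≤ 1, 0 ≤ y ≤ 3. Evaluating the double integral:

    ∬_D (54) dA = ∫_0^{1} ∫_0^{3} (54) dy dx.

Inner (y from 0 to 3): 162.
Outer (x from 0 to 1): 162.

Therefore ∮_C P dx + Q dy = 162.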